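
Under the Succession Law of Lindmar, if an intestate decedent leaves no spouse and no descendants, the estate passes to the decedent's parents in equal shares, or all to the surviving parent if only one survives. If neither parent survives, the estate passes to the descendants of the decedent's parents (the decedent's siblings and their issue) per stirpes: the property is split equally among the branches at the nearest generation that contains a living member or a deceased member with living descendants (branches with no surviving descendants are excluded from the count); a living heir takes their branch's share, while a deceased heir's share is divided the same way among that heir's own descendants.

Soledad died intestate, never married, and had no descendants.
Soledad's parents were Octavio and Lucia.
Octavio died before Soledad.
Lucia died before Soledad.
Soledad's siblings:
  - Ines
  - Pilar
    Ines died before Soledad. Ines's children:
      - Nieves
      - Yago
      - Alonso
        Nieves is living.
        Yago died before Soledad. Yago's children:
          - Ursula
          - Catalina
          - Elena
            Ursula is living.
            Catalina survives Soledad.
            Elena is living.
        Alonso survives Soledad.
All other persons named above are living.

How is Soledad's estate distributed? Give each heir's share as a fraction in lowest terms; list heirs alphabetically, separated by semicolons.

Alonso 1/6; Catalina 1/18; Elena 1/18; Nieves 1/6; Pilar 1/2; Ursula 1/18

Neither parent survives and there are no descendants, so the estate passes to Soledad's siblings and their issue per stirpes.
The estate is divided into 2 equal shares of 1/2 among Ines, Pilar.
Ines predeceased; the 1/2 allotted to Ines's branch passes to Ines's issue by representation.
The 1/2 is divided into 3 equal shares of 1/6 among Nieves, Yago, Alonso.
Nieves is living and takes 1/6.
Yago predeceased; the 1/6 allotted to Yago's branch passes to Yago's issue by representation.
The 1/6 is divided into 3 equal shares of 1/18 among Ursula, Catalina, Elena.
Ursula is living and takes 1/18.
Catalina is living and takes 1/18.
Elena is living and takes 1/18.
Alonso is living and takes 1/6.
Pilar is living and takes 1/2.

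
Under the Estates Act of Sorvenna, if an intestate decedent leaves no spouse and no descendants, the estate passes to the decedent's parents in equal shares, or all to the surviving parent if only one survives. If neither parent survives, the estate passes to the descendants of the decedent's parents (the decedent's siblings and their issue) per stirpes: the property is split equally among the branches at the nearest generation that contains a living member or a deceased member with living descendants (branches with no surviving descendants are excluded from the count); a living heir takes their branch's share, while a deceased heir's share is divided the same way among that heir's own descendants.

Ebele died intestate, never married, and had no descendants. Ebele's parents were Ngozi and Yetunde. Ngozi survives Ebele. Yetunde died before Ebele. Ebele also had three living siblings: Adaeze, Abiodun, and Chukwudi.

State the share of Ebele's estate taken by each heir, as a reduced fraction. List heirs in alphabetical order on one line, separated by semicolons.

Ngozi 1

Only one parent, Ngozi, survives, so Ngozi takes the entire estate. The siblings take nothing because a surviving parent has priority.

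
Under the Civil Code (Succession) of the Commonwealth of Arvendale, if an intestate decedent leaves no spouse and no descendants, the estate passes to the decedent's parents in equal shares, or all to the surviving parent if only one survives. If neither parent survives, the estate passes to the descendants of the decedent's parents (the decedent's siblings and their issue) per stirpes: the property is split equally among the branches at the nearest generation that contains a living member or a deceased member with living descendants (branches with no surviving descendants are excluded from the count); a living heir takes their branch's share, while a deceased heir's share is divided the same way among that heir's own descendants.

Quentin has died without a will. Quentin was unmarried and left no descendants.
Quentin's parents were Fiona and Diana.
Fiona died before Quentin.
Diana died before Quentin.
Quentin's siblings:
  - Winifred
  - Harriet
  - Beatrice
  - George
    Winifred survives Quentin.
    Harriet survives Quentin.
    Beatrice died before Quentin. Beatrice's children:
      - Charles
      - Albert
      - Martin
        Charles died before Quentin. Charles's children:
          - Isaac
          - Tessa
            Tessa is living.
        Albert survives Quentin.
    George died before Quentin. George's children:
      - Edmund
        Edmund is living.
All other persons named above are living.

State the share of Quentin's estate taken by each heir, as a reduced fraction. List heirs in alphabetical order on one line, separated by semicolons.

Neither parent survives and there are no descendants, so the estate passes to Quentin's siblings and their issue per stirpes.
The estate is divided into 4 equal shares of 1/4 among Winifred, Harriet, Beatrice, George.
Winifred is living and takes 1/4.
Harriet is living and takes 1/4.
Beatrice predeceased; the 1/4 allotted to Beatrice's branch passes to Beatrice's issue by representation.
The 1/4 is divided into 3 equal shares of 1/12 among Charles, Albert, Martin.
Charles predeceased; the 1/12 allotted to Charles's branch passes to Charles's issue by representation.
The 1/12 is divided into 2 equal shares of 1/24 among Isaac, Tessa.
Isaac is living and takes 1/24.
Tessa is living and takes 1/24.
Albert is living and takes 1/12.
Martin is living and takes 1/12.
George predeceased; the 1/4 allotted to George's branch passes to George's issue by representation.
Edmund is the sole taker at this level and receives the full 1/4.

Albert 1/12; Edmund 1/4; Harriet 1/4; Isaac 1/24; Martin 1/12; Tessa 1/24; Winifred 1/4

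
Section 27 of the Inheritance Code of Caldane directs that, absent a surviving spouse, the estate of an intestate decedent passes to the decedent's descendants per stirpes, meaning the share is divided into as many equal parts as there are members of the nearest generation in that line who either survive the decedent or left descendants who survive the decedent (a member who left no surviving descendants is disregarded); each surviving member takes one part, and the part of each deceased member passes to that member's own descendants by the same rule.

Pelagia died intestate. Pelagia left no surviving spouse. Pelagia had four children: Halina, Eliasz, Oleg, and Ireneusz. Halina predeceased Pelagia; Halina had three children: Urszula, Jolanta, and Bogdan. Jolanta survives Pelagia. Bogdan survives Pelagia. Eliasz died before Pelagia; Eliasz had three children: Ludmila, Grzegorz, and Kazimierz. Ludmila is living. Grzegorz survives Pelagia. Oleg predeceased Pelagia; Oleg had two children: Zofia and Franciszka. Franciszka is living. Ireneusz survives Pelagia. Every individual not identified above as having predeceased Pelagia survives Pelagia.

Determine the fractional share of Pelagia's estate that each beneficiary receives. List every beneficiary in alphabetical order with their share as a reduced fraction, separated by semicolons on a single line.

Bogdan 1/12; Franciszka 1/8; Grzegorz 1/12; Ireneusz 1/4; Jolanta 1/12; Kazimierz 1/12; Ludmila 1/12; Urszula 1/12; Zofia 1/8

There is no surviving spouse, so the entire estate passes to Pelagia's descendants per stirpes.
The estate is divided into 4 equal shares of 1/4 among Halina, Eliasz, Oleg, Ireneusz.
Halina predeceased; the 1/4 allotted to Halina's branch passes to Halina's issue by representation.
The 1/4 is divided into 3 equal shares of 1/12 among Urszula, Jolanta, Bogdan.
Urszula is living and takes 1/12.
Jolanta is living and takes 1/12.
Bogdan is living and takes 1/12.
Eliasz predeceased; the 1/4 allotted to Eliasz's branch passes to Eliasz's issue by representation.
The 1/4 is divided into 3 equal shares of 1/12 among Ludmila, Grzegorz, Kazimierz.
Ludmila is living and takes 1/12.
Grzegorz is living and takes 1/12.
Kazimierz is living and takes 1/12.
Oleg predeceased; the 1/4 allotted to Oleg's branch passes to Oleg's issue by representation.
The 1/4 is divided into 2 equal shares of 1/8 among Zofia, Franciszka.
Zofia is living and takes 1/8.
Franciszka is living and takes 1/8.
Ireneusz is living and takes 1/4.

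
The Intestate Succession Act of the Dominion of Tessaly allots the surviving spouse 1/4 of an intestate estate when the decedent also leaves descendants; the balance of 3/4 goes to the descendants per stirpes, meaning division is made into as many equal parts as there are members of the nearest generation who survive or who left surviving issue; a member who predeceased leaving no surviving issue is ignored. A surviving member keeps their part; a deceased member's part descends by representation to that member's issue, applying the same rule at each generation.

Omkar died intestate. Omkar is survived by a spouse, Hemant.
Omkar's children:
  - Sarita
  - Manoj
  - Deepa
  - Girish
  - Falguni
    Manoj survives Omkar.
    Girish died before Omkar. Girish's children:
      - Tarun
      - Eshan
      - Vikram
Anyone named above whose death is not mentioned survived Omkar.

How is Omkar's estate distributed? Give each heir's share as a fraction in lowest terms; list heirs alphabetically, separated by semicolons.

Hemant, as surviving spouse, takes 1/4.
The remaining 3/4 passes to Omkar's descendants per stirpes.
The 3/4 is divided into 5 equal shares of 3/20 among Sarita, Manoj, Deepa, Girish, Falguni.
Sarita is living and takes 3/20.
Manoj is living and takes 3/20.
Deepa is living and takes 3/20.
Girish predeceased; the 3/20 allotted to Girish's branch passes to Girish's issue by representation.
The 3/20 is divided into 3 equal shares of 1/20 among Tarun, Eshan, Vikram.
Tarun is living and takes 1/20.
Eshan is living and takes 1/20.
Vikram is living and takes 1/20.
Falguni is living and takes 3/20.

Deepa 3/20; Eshan 1/20; Falguni 3/20; Hemant 1/4; Manoj 3/20; Sarita 3/20; Tarun 1/20; Vikram 1/20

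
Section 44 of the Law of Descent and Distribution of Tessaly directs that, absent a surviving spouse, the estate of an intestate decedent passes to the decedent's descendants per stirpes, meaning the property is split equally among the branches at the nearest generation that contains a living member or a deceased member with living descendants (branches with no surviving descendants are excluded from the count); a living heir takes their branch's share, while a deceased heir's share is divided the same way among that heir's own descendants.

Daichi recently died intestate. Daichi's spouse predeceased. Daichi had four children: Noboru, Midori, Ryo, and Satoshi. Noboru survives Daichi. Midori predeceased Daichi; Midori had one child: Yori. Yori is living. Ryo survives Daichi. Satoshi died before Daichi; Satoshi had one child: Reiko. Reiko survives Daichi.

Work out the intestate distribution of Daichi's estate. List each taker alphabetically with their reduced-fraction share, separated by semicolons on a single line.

Noboru 1/4; Reiko 1/4; Ryo 1/4; Yori 1/4

There is no surviving spouse, so the entire estate passes to Daichi's descendants per stirpes.
The estate is divided into 4 equal shares of 1/4 among Noboru, Midori, Ryo, Satoshi.
Noboru is living and takes 1/4.
Midori predeceased; the 1/4 allotted to Midori's branch passes to Midori's issue by representation.
Yori is the sole taker at this level and receives the full 1/4.
Ryo is living and takes 1/4.
Satoshi predeceased; the 1/4 allotted to Satoshi's branch passes to Satoshi's issue by representation.
Reiko is the sole taker at this level and receives the full 1/4.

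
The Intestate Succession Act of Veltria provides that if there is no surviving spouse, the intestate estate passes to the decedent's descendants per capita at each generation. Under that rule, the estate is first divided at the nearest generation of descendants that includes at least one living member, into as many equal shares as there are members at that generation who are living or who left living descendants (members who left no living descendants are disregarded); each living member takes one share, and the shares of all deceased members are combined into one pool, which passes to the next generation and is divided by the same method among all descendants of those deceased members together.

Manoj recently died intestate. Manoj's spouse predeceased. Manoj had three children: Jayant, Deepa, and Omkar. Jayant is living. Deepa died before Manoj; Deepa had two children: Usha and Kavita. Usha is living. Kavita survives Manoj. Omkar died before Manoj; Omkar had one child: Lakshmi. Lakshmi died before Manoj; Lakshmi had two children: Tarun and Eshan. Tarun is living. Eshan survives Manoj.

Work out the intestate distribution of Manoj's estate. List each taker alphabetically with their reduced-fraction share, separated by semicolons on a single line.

There is no surviving spouse, so the entire estate passes to Manoj's descendants per capita at each generation.
At generation 1 (Jayant, Deepa, Omkar) there are 3 shares of (1)/3 = 1/3 each.
Living: Jayant — each takes 1/3.
Deceased: Deepa and Omkar. Their combined 2/3 is pooled and carried to generation 2.
At generation 2 (Usha, Kavita, Lakshmi) there are 3 shares of (2/3)/3 = 2/9 each.
Living: Usha and Kavita — each takes 2/9.
Deceased: Lakshmi. That 2/9 share is carried to generation 3.
At generation 3 (Tarun, Eshan) there are 2 shares of (2/9)/2 = 1/9 each.
Living: Tarun and Eshan — each takes 1/9.

Eshan 1/9; Jayant 1/3; Kavita 2/9; Tarun 1/9; Usha 2/9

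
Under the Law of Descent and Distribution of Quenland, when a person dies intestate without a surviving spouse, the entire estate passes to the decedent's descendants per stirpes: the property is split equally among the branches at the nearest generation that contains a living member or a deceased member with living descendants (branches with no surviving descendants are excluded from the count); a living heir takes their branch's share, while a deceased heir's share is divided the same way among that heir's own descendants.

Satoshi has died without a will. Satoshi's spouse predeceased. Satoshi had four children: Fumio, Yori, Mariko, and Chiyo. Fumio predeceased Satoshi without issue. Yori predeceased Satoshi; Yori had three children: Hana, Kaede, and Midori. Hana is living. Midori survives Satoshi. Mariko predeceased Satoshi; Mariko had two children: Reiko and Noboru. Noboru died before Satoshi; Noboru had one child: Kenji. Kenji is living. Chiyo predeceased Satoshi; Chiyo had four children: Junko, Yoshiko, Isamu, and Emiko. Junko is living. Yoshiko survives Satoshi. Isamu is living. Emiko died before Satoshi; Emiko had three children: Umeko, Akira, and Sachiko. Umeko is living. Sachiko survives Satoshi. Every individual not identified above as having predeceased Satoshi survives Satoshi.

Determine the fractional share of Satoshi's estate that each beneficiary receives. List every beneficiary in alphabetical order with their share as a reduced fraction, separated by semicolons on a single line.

There is no surviving spouse, so the entire estate passes to Satoshi's descendants per stirpes.
Fumio left no surviving issue, so that branch lapses and is disregarded.
The estate is divided into 3 equal shares of 1/3 among Yori, Mariko, Chiyo.
Yori predeceased; the 1/3 allotted to Yori's branch passes to Yori's issue by representation.
The 1/3 is divided into 3 equal shares of 1/9 among Hana, Kaede, Midori.
Hana is living and takes 1/9.
Kaede is living and takes 1/9.
Midori is living and takes 1/9.
Mariko predeceased; the 1/3 allotted to Mariko's branch passes to Mariko's issue by representation.
The 1/3 is divided into 2 equal shares of 1/6 among Reiko, Noboru.
Reiko is living and takes 1/6.
Noboru predeceased; the 1/6 allotted to Noboru's branch passes to Noboru's issue by representation.
Kenji is the sole taker at this level and receives the full 1/6.
Chiyo predeceased; the 1/3 allotted to Chiyo's branch passes to Chiyo's issue by representation.
The 1/3 is divided into 4 equal shares of 1/12 among Junko, Yoshiko, Isamu, Emiko.
Junko is living and takes 1/12.
Yoshiko is living and takes 1/12.
Isamu is living and takes 1/12.
Emiko predeceased; the 1/12 allotted to Emiko's branch passes to Emiko's issue by representation.
The 1/12 is divided into 3 equal shares of 1/36 among Umeko, Akira, Sachiko.
Umeko is living and takes 1/36.
Akira is living and takes 1/36.
Sachiko is living and takes 1/36.

Akira 1/36; Hana 1/9; Isamu 1/12; Junko 1/12; Kaede 1/9; Kenji 1/6; Midori 1/9; Reiko 1/6; Sachiko 1/36; Umeko 1/36; Yoshiko 1/12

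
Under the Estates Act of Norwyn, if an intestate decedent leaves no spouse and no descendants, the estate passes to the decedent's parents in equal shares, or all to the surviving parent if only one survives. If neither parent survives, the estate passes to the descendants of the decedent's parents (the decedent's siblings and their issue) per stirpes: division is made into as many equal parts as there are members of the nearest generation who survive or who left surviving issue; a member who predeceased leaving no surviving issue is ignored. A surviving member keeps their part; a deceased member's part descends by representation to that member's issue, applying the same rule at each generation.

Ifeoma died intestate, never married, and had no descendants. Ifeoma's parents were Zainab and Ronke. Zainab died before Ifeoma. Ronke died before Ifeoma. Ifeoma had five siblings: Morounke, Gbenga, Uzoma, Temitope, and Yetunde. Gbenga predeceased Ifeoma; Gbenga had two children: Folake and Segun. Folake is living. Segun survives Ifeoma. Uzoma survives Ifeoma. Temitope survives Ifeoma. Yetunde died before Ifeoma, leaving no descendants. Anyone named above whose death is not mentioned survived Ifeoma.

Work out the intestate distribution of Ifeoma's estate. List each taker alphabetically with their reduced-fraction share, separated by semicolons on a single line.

Neither parent survives and there are no descendants, so the estate passes to Ifeoma's siblings and their issue per stirpes.
Yetunde left no surviving issue, so that branch lapses and is disregarded.
The estate is divided into 4 equal shares of 1/4 among Morounke, Gbenga, Uzoma, Temitope.
Morounke is living and takes 1/4.
Gbenga predeceased; the 1/4 allotted to Gbenga's branch passes to Gbenga's issue by representation.
The 1/4 is divided into 2 equal shares of 1/8 among Folake, Segun.
Folake is living and takes 1/8.
Segun is living and takes 1/8.
Uzoma is living and takes 1/4.
Temitope is living and takes 1/4.

Folake 1/8; Morounke 1/4; Segun 1/8; Temitope 1/4; Uzoma 1/4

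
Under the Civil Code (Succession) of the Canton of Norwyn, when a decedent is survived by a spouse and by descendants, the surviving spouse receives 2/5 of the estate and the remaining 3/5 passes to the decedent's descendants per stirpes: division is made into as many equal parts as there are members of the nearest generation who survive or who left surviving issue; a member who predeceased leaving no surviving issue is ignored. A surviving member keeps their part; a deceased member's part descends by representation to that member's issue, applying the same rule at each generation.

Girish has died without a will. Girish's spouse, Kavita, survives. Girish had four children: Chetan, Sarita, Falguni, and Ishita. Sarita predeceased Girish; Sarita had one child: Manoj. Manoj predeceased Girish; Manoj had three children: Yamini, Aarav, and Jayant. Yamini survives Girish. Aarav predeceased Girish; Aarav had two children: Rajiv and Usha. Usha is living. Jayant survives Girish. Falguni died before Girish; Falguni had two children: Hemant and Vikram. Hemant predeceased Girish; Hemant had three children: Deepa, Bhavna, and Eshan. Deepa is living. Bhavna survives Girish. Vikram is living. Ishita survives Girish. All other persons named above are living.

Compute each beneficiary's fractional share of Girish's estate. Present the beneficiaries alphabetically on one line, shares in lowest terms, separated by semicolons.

Bhavna 1/40; Chetan 3/20; Deepa 1/40; Eshan 1/40; Ishita 3/20; Jayant 1/20; Kavita 2/5; Rajiv 1/40; Usha 1/40; Vikram 3/40; Yamini 1/20

Kavita, as surviving spouse, takes 2/5.
The remaining 3/5 passes to Girish's descendants per stirpes.
The 3/5 is divided into 4 equal shares of 3/20 among Chetan, Sarita, Falguni, Ishita.
Chetan is living and takes 3/20.
Sarita predeceased; the 3/20 allotted to Sarita's branch passes to Sarita's issue by representation.
Manoj's line is the sole branch at this level, so the full 3/20 passes to Manoj's issue by representation.
The 3/20 is divided into 3 equal shares of 1/20 among Yamini, Aarav, Jayant.
Yamini is living and takes 1/20.
Aarav predeceased; the 1/20 allotted to Aarav's branch passes to Aarav's issue by representation.
The 1/20 is divided into 2 equal shares of 1/40 among Rajiv, Usha.
Rajiv is living and takes 1/40.
Usha is living and takes 1/40.
Jayant is living and takes 1/20.
Falguni predeceased; the 3/20 allotted to Falguni's branch passes to Falguni's issue by representation.
The 3/20 is divided into 2 equal shares of 3/40 among Hemant, Vikram.
Hemant predeceased; the 3/40 allotted to Hemant's branch passes to Hemant's issue by representation.
The 3/40 is divided into 3 equal shares of 1/40 among Deepa, Bhavna, Eshan.
Deepa is living and takes 1/40.
Bhavna is living and takes 1/40.
Eshan is living and takes 1/40.
Vikram is living and takes 3/40.
Ishita is living and takes 3/20.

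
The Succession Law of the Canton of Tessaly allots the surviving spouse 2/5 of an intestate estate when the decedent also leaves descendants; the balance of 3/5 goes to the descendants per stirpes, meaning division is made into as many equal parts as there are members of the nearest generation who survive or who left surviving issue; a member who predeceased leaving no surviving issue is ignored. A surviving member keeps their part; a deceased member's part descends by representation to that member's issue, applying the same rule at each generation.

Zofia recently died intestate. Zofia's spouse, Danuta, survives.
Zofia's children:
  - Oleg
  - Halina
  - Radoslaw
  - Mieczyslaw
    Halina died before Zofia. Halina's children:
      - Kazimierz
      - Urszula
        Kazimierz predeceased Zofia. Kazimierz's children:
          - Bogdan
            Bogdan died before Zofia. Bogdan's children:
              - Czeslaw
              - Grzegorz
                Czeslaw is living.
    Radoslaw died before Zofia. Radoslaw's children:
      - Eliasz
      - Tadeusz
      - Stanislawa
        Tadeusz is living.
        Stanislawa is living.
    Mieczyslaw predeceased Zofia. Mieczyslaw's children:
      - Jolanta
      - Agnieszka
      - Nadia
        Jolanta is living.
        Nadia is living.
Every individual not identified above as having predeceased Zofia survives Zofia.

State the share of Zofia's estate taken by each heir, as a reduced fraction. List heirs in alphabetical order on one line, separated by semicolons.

Agnieszka 1/20; Czeslaw 3/80; Danuta 2/5; Eliasz 1/20; Grzegorz 3/80; Jolanta 1/20; Nadia 1/20; Oleg 3/20; Stanislawa 1/20; Tadeusz 1/20; Urszula 3/40

Danuta, as surviving spouse, takes 2/5.
The remaining 3/5 passes to Zofia's descendants per stirpes.
The 3/5 is divided into 4 equal shares of 3/20 among Oleg, Halina, Radoslaw, Mieczyslaw.
Oleg is living and takes 3/20.
Halina predeceased; the 3/20 allotted to Halina's branch passes to Halina's issue by representation.
The 3/20 is divided into 2 equal shares of 3/40 among Kazimierz, Urszula.
Kazimierz predeceased; the 3/40 allotted to Kazimierz's branch passes to Kazimierz's issue by representation.
Bogdan's line is the sole branch at this level, so the full 3/40 passes to Bogdan's issue by representation.
The 3/40 is divided into 2 equal shares of 3/80 among Czeslaw, Grzegorz.
Czeslaw is living and takes 3/80.
Grzegorz is living and takes 3/80.
Urszula is living and takes 3/40.
Radoslaw predeceased; the 3/20 allotted to Radoslaw's branch passes to Radoslaw's issue by representation.
The 3/20 is divided into 3 equal shares of 1/20 among Eliasz, Tadeusz, Stanislawa.
Eliasz is living and takes 1/20.
Tadeusz is living and takes 1/20.
Stanislawa is living and takes 1/20.
Mieczyslaw predeceased; the 3/20 allotted to Mieczyslaw's branch passes to Mieczyslaw's issue by representation.
The 3/20 is divided into 3 equal shares of 1/20 among Jolanta, Agnieszka, Nadia.
Jolanta is living and takes 1/20.
Agnieszka is living and takes 1/20.
Nadia is living and takes 1/20.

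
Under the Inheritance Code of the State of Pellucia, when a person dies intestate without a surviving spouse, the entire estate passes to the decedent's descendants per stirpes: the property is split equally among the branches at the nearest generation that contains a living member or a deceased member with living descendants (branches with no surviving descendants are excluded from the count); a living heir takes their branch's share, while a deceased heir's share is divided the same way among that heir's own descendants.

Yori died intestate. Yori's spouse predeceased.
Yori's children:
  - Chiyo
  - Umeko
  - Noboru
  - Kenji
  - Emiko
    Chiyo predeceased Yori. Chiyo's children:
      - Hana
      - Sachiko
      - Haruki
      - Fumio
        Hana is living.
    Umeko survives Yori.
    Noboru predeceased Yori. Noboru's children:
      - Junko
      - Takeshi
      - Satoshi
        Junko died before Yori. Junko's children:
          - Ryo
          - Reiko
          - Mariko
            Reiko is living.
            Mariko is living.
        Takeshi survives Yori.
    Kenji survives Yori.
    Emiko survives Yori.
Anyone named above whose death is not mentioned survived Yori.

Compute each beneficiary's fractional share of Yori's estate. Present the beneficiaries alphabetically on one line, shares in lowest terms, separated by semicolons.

Emiko 1/5; Fumio 1/20; Hana 1/20; Haruki 1/20; Kenji 1/5; Mariko 1/45; Reiko 1/45; Ryo 1/45; Sachiko 1/20; Satoshi 1/15; Takeshi 1/15; Umeko 1/5

There is no surviving spouse, so the entire estate passes to Yori's descendants per stirpes.
The estate is divided into 5 equal shares of 1/5 among Chiyo, Umeko, Noboru, Kenji, Emiko.
Chiyo predeceased; the 1/5 allotted to Chiyo's branch passes to Chiyo's issue by representation.
The 1/5 is divided into 4 equal shares of 1/20 among Hana, Sachiko, Haruki, Fumio.
Hana is living and takes 1/20.
Sachiko is living and takes 1/20.
Haruki is living and takes 1/20.
Fumio is living and takes 1/20.
Umeko is living and takes 1/5.
Noboru predeceased; the 1/5 allotted to Noboru's branch passes to Noboru's issue by representation.
The 1/5 is divided into 3 equal shares of 1/15 among Junko, Takeshi, Satoshi.
Junko predeceased; the 1/15 allotted to Junko's branch passes to Junko's issue by representation.
The 1/15 is divided into 3 equal shares of 1/45 among Ryo, Reiko, Mariko.
Ryo is living and takes 1/45.
Reiko is living and takes 1/45.
Mariko is living and takes 1/45.
Takeshi is living and takes 1/15.
Satoshi is living and takes 1/15.
Kenji is living and takes 1/5.
Emiko is living and takes 1/5.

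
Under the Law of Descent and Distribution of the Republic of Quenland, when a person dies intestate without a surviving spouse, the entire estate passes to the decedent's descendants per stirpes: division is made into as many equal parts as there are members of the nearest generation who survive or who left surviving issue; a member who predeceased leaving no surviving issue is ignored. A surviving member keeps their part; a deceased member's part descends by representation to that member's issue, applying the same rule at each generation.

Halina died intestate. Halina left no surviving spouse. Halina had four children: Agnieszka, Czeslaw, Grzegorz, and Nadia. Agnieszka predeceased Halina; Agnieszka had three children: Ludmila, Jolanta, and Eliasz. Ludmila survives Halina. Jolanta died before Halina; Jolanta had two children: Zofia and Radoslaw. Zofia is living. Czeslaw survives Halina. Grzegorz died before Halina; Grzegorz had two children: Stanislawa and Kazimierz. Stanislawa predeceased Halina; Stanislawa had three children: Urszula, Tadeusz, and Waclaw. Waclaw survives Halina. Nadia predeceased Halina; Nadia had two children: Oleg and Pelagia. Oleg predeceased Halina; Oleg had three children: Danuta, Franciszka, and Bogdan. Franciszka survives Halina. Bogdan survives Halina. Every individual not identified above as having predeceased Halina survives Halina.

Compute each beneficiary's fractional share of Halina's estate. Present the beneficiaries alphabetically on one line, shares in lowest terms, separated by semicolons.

There is no surviving spouse, so the entire estate passes to Halina's descendants per stirpes.
The estate is divided into 4 equal shares of 1/4 among Agnieszka, Czeslaw, Grzegorz, Nadia.
Agnieszka predeceased; the 1/4 allotted to Agnieszka's branch passes to Agnieszka's issue by representation.
The 1/4 is divided into 3 equal shares of 1/12 among Ludmila, Jolanta, Eliasz.
Ludmila is living and takes 1/12.
Jolanta predeceased; the 1/12 allotted to Jolanta's branch passes to Jolanta's issue by representation.
The 1/12 is divided into 2 equal shares of 1/24 among Zofia, Radoslaw.
Zofia is living and takes 1/24.
Radoslaw is living and takes 1/24.
Eliasz is living and takes 1/12.
Czeslaw is living and takes 1/4.
Grzegorz predeceased; the 1/4 allotted to Grzegorz's branch passes to Grzegorz's issue by representation.
The 1/4 is divided into 2 equal shares of 1/8 among Stanislawa, Kazimierz.
Stanislawa predeceased; the 1/8 allotted to Stanislawa's branch passes to Stanislawa's issue by representation.
The 1/8 is divided into 3 equal shares of 1/24 among Urszula, Tadeusz, Waclaw.
Urszula is living and takes 1/24.
Tadeusz is living and takes 1/24.
Waclaw is living and takes 1/24.
Kazimierz is living and takes 1/8.
Nadia predeceased; the 1/4 allotted to Nadia's branch passes to Nadia's issue by representation.
The 1/4 is divided into 2 equal shares of 1/8 among Oleg, Pelagia.
Oleg predeceased; the 1/8 allotted to Oleg's branch passes to Oleg's issue by representation.
The 1/8 is divided into 3 equal shares of 1/24 among Danuta, Franciszka, Bogdan.
Danuta is living and takes 1/24.
Franciszka is living and takes 1/24.
Bogdan is living and takes 1/24.
Pelagia is living and takes 1/8.

Bogdan 1/24; Czeslaw 1/4; Danuta 1/24; Eliasz 1/12; Franciszka 1/24; Kazimierz 1/8; Ludmila 1/12; Pelagia 1/8; Radoslaw 1/24; Tadeusz 1/24; Urszula 1/24; Waclaw 1/24; Zofia 1/24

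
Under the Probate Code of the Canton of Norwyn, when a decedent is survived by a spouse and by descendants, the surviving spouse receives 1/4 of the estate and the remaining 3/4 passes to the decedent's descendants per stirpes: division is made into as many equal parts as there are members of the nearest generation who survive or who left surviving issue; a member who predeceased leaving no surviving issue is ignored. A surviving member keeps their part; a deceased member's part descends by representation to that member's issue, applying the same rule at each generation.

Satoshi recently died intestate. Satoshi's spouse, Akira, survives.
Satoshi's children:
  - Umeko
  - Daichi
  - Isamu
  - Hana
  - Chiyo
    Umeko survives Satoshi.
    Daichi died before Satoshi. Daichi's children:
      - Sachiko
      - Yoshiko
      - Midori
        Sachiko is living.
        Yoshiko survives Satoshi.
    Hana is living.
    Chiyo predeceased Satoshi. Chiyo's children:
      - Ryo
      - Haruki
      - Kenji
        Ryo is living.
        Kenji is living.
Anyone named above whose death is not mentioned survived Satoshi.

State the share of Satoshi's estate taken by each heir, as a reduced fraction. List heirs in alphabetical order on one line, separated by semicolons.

Akira 1/4; Hana 3/20; Haruki 1/20; Isamu 3/20; Kenji 1/20; Midori 1/20; Ryo 1/20; Sachiko 1/20; Umeko 3/20; Yoshiko 1/20

Akira, as surviving spouse, takes 1/4.
The remaining 3/4 passes to Satoshi's descendants per stirpes.
The 3/4 is divided into 5 equal shares of 3/20 among Umeko, Daichi, Isamu, Hana, Chiyo.
Umeko is living and takes 3/20.
Daichi predeceased; the 3/20 allotted to Daichi's branch passes to Daichi's issue by representation.
The 3/20 is divided into 3 equal shares of 1/20 among Sachiko, Yoshiko, Midori.
Sachiko is living and takes 1/20.
Yoshiko is living and takes 1/20.
Midori is living and takes 1/20.
Isamu is living and takes 3/20.
Hana is living and takes 3/20.
Chiyo predeceased; the 3/20 allotted to Chiyo's branch passes to Chiyo's issue by representation.
The 3/20 is divided into 3 equal shares of 1/20 among Ryo, Haruki, Kenji.
Ryo is living and takes 1/20.
Haruki is living and takes 1/20.
Kenji is living and takes 1/20.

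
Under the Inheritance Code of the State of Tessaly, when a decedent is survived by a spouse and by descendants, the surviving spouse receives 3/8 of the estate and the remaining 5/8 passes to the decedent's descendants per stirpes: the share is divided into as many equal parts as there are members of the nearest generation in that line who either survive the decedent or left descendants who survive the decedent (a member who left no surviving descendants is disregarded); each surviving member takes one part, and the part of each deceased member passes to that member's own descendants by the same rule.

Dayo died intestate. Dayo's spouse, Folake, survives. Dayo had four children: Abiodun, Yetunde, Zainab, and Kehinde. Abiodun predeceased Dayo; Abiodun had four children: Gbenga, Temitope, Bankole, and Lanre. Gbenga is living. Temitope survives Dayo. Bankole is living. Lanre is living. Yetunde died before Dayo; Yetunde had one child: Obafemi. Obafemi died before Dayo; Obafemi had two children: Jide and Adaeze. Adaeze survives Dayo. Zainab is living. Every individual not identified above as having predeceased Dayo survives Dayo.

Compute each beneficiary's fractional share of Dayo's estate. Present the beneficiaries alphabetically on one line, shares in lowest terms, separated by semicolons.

Folake, as surviving spouse, takes 3/8.
The remaining 5/8 passes to Dayo's descendants per stirpes.
The 5/8 is divided into 4 equal shares of 5/32 among Abiodun, Yetunde, Zainab, Kehinde.
Abiodun predeceased; the 5/32 allotted to Abiodun's branch passes to Abiodun's issue by representation.
The 5/32 is divided into 4 equal shares of 5/128 among Gbenga, Temitope, Bankole, Lanre.
Gbenga is living and takes 5/128.
Temitope is living and takes 5/128.
Bankole is living and takes 5/128.
Lanre is living and takes 5/128.
Yetunde predeceased; the 5/32 allotted to Yetunde's branch passes to Yetunde's issue by representation.
Obafemi's line is the sole branch at this level, so the full 5/32 passes to Obafemi's issue by representation.
The 5/32 is divided into 2 equal shares of 5/64 among Jide, Adaeze.
Jide is living and takes 5/64.
Adaeze is living and takes 5/64.
Zainab is living and takes 5/32.
Kehinde is living and takes 5/32.

Adaeze 5/64; Bankole 5/128; Folake 3/8; Gbenga 5/128; Jide 5/64; Kehinde 5/32; Lanre 5/128; Temitope 5/128; Zainab 5/32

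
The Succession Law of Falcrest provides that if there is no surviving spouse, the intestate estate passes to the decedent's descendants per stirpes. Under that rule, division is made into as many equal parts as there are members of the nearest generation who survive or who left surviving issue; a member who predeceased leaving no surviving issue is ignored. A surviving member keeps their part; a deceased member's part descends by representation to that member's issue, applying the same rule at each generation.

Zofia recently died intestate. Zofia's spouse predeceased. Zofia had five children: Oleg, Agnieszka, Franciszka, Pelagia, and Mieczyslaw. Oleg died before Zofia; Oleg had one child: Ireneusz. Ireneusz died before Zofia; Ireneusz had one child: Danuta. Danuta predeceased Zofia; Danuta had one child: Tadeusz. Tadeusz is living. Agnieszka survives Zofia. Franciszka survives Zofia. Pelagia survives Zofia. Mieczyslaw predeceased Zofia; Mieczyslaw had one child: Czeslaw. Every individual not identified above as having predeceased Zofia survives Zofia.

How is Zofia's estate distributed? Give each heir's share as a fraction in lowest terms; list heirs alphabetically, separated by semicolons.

There is no surviving spouse, so the entire estate passes to Zofia's descendants per stirpes.
The estate is divided into 5 equal shares of 1/5 among Oleg, Agnieszka, Franciszka, Pelagia, Mieczyslaw.
Oleg predeceased; the 1/5 allotted to Oleg's branch passes to Oleg's issue by representation.
Ireneusz's line is the sole branch at this level, so the full 1/5 passes to Ireneusz's issue by representation.
Danuta's line is the sole branch at this level, so the full 1/5 passes to Danuta's issue by representation.
Tadeusz is the sole taker at this level and receives the full 1/5.
Agnieszka is living and takes 1/5.
Franciszka is living and takes 1/5.
Pelagia is living and takes 1/5.
Mieczyslaw predeceased; the 1/5 allotted to Mieczyslaw's branch passes to Mieczyslaw's issue by representation.
Czeslaw is the sole taker at this level and receives the full 1/5.

Agnieszka 1/5; Czeslaw 1/5; Franciszka 1/5; Pelagia 1/5; Tadeusz 1/5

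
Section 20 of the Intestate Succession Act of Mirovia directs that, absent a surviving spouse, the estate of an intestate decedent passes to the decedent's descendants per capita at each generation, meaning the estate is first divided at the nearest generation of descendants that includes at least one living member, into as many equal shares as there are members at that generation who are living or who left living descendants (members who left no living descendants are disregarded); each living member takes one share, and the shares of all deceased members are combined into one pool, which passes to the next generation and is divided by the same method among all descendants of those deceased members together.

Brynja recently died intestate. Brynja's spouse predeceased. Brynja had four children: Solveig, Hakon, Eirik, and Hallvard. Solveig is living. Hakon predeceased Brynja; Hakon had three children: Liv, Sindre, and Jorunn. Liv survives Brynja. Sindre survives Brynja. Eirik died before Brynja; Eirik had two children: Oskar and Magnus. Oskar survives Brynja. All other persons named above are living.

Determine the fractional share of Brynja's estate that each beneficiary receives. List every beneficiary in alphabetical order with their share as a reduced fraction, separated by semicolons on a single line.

There is no surviving spouse, so the entire estate passes to Brynja's descendants per capita at each generation.
At generation 1 (Solveig, Hakon, Eirik, Hallvard) there are 4 shares of (1)/4 = 1/4 each.
Living: Solveig and Hallvard — each takes 1/4.
Deceased: Hakon and Eirik. Their combined 1/2 is pooled and carried to generation 2.
At generation 2 (Liv, Sindre, Jorunn, Oskar, Magnus) there are 5 shares of (1/2)/5 = 1/10 each.
Living: Liv, Sindre, Jorunn, Oskar, and Magnus — each takes 1/10.

Hallvard 1/4; Jorunn 1/10; Liv 1/10; Magnus 1/10; Oskar 1/10; Sindre 1/10; Solveig 1/4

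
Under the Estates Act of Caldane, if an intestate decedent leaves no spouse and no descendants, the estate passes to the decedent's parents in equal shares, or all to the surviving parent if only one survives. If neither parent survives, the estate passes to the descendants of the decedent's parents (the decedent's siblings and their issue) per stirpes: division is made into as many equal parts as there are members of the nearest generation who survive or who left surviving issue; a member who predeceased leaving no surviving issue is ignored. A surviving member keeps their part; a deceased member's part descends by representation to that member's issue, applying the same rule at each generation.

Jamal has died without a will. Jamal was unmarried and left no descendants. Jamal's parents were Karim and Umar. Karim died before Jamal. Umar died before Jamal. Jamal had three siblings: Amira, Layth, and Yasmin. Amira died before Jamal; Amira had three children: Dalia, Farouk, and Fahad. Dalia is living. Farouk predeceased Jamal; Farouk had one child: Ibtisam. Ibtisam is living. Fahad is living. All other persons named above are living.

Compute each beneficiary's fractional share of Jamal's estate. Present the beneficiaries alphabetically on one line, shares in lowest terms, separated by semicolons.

Neither parent survives and there are no descendants, so the estate passes to Jamal's siblings and their issue per stirpes.
The estate is divided into 3 equal shares of 1/3 among Amira, Layth, Yasmin.
Amira predeceased; the 1/3 allotted to Amira's branch passes to Amira's issue by representation.
The 1/3 is divided into 3 equal shares of 1/9 among Dalia, Farouk, Fahad.
Dalia is living and takes 1/9.
Farouk predeceased; the 1/9 allotted to Farouk's branch passes to Farouk's issue by representation.
Ibtisam is the sole taker at this level and receives the full 1/9.
Fahad is living and takes 1/9.
Layth is living and takes 1/3.
Yasmin is living and takes 1/3.

Dalia 1/9; Fahad 1/9; Ibtisam 1/9; Layth 1/3; Yasmin 1/3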